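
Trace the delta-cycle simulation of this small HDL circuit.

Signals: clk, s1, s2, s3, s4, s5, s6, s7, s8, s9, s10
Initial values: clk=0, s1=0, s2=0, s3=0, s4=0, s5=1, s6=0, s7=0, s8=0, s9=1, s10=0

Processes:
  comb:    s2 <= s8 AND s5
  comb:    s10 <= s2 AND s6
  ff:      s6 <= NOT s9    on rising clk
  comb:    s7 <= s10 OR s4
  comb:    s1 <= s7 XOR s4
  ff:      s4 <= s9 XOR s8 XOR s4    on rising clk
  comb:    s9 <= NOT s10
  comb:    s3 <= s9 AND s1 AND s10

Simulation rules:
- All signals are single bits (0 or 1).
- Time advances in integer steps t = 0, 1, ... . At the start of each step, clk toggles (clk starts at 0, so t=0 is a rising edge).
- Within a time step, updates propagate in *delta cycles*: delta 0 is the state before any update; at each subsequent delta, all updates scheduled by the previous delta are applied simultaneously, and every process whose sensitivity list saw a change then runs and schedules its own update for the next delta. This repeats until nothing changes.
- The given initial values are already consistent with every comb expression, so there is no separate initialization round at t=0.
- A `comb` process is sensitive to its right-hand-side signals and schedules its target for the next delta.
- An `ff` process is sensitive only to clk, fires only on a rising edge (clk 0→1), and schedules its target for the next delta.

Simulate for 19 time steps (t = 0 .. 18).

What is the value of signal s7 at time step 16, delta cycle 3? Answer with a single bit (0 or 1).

1

[bits: s2,s8,s3,s7,clk,s10,s6,s1,s9,s4,s5]
t=0: Δ0=00000000101 Δ1=00001000101 Δ2=00001000111 Δ3=00011001111 Δ4=00011000111 | 4Δ
t=1: Δ0=00011000111 Δ1=00010000111 | 1Δ
t=2: Δ0=00010000111 Δ1=00011000111 Δ2=00011000101 Δ3=00001001101 Δ4=00001000101 | 4Δ
t=3: Δ0=00001000101 Δ1=00000000101 | 1Δ
t=4: Δ0=00000000101 Δ1=00001000101 Δ2=00001000111 Δ3=00011001111 Δ4=00011000111 | 4Δ
t=5: Δ0=00011000111 Δ1=00010000111 | 1Δ
t=6: Δ0=00010000111 Δ1=00011000111 Δ2=00011000101 Δ3=00001001101 Δ4=00001000101 | 4Δ
t=7: Δ0=00001000101 Δ1=00000000101 | 1Δ
t=8: Δ0=00000000101 Δ1=00001000101 Δ2=00001000111 Δ3=00011001111 Δ4=00011000111 | 4Δ
t=9: Δ0=00011000111 Δ1=00010000111 | 1Δ
t=10: Δ0=00010000111 Δ1=00011000111 Δ2=00011000101 Δ3=00001001101 Δ4=00001000101 | 4Δ
t=11: Δ0=00001000101 Δ1=00000000101 | 1Δ
t=12: Δ0=00000000101 Δ1=00001000101 Δ2=00001000111 Δ3=00011001111 Δ4=00011000111 | 4Δ
t=13: Δ0=00011000111 Δ1=00010000111 | 1Δ
t=14: Δ0=00010000111 Δ1=00011000111 Δ2=00011000101 Δ3=00001001101 Δ4=00001000101 | 4Δ
t=15: Δ0=00001000101 Δ1=00000000101 | 1Δ
t=16: Δ0=00000000101 Δ1=00001000101 Δ2=00001000111 Δ3=00011001111 Δ4=00011000111 | 4Δ
t=17: Δ0=00011000111 Δ1=00010000111 | 1Δ
t=18: Δ0=00010000111 Δ1=00011000111 Δ2=00011000101 Δ3=00001001101 Δ4=00001000101 | 4Δ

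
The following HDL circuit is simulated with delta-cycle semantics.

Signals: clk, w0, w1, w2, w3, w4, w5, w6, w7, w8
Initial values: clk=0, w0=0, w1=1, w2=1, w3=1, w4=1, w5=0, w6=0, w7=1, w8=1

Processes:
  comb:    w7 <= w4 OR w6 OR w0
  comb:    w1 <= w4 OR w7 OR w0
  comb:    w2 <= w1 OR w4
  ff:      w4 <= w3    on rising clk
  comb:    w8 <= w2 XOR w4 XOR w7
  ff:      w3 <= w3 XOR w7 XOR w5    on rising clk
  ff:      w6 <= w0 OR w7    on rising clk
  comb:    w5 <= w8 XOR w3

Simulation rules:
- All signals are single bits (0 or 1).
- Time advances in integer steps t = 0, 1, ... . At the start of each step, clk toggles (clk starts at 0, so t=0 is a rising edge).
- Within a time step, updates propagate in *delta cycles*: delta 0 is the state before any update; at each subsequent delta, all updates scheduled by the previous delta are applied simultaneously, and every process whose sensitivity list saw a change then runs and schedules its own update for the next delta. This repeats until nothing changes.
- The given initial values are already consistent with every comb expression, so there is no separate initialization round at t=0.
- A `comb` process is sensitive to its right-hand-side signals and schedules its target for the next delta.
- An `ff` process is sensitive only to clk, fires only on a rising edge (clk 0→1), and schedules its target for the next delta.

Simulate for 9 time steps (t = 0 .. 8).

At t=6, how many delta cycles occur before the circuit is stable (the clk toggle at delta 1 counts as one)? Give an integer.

4

t0.Δ0 w3=1 w5=0 w1=1 w8=1 w2=1 w4=1 clk=0 w0=0 w6=0 w7=1
t0.Δ1 w3=1 w5=0 w1=1 w8=1 w2=1 w4=1 clk=1 w0=0 w6=0 w7=1
t0.Δ2 w3=0 w5=0 w1=1 w8=1 w2=1 w4=1 clk=1 w0=0 w6=1 w7=1
t0.Δ3 w3=0 w5=1 w1=1 w8=1 w2=1 w4=1 clk=1 w0=0 w6=1 w7=1
t1.Δ0 w3=0 w5=1 w1=1 w8=1 w2=1 w4=1 clk=1 w0=0 w6=1 w7=1
t1.Δ1 w3=0 w5=1 w1=1 w8=1 w2=1 w4=1 clk=0 w0=0 w6=1 w7=1
t2.Δ0 w3=0 w5=1 w1=1 w8=1 w2=1 w4=1 clk=0 w0=0 w6=1 w7=1
t2.Δ1 w3=0 w5=1 w1=1 w8=1 w2=1 w4=1 clk=1 w0=0 w6=1 w7=1
t2.Δ2 w3=0 w5=1 w1=1 w8=1 w2=1 w4=0 clk=1 w0=0 w6=1 w7=1
t2.Δ3 w3=0 w5=1 w1=1 w8=0 w2=1 w4=0 clk=1 w0=0 w6=1 w7=1
t2.Δ4 w3=0 w5=0 w1=1 w8=0 w2=1 w4=0 clk=1 w0=0 w6=1 w7=1
t3.Δ0 w3=0 w5=0 w1=1 w8=0 w2=1 w4=0 clk=1 w0=0 w6=1 w7=1
t3.Δ1 w3=0 w5=0 w1=1 w8=0 w2=1 w4=0 clk=0 w0=0 w6=1 w7=1
t4.Δ0 w3=0 w5=0 w1=1 w8=0 w2=1 w4=0 clk=0 w0=0 w6=1 w7=1
t4.Δ1 w3=0 w5=0 w1=1 w8=0 w2=1 w4=0 clk=1 w0=0 w6=1 w7=1
t4.Δ2 w3=1 w5=0 w1=1 w8=0 w2=1 w4=0 clk=1 w0=0 w6=1 w7=1
t4.Δ3 w3=1 w5=1 w1=1 w8=0 w2=1 w4=0 clk=1 w0=0 w6=1 w7=1
t5.Δ0 w3=1 w5=1 w1=1 w8=0 w2=1 w4=0 clk=1 w0=0 w6=1 w7=1
t5.Δ1 w3=1 w5=1 w1=1 w8=0 w2=1 w4=0 clk=0 w0=0 w6=1 w7=1
t6.Δ0 w3=1 w5=1 w1=1 w8=0 w2=1 w4=0 clk=0 w0=0 w6=1 w7=1
t6.Δ1 w3=1 w5=1 w1=1 w8=0 w2=1 w4=0 clk=1 w0=0 w6=1 w7=1
t6.Δ2 w3=1 w5=1 w1=1 w8=0 w2=1 w4=1 clk=1 w0=0 w6=1 w7=1
t6.Δ3 w3=1 w5=1 w1=1 w8=1 w2=1 w4=1 clk=1 w0=0 w6=1 w7=1
t6.Δ4 w3=1 w5=0 w1=1 w8=1 w2=1 w4=1 clk=1 w0=0 w6=1 w7=1
t7.Δ0 w3=1 w5=0 w1=1 w8=1 w2=1 w4=1 clk=1 w0=0 w6=1 w7=1
t7.Δ1 w3=1 w5=0 w1=1 w8=1 w2=1 w4=1 clk=0 w0=0 w6=1 w7=1
t8.Δ0 w3=1 w5=0 w1=1 w8=1 w2=1 w4=1 clk=0 w0=0 w6=1 w7=1
t8.Δ1 w3=1 w5=0 w1=1 w8=1 w2=1 w4=1 clk=1 w0=0 w6=1 w7=1
t8.Δ2 w3=0 w5=0 w1=1 w8=1 w2=1 w4=1 clk=1 w0=0 w6=1 w7=1
t8.Δ3 w3=0 w5=1 w1=1 w8=1 w2=1 w4=1 clk=1 w0=0 w6=1 w7=1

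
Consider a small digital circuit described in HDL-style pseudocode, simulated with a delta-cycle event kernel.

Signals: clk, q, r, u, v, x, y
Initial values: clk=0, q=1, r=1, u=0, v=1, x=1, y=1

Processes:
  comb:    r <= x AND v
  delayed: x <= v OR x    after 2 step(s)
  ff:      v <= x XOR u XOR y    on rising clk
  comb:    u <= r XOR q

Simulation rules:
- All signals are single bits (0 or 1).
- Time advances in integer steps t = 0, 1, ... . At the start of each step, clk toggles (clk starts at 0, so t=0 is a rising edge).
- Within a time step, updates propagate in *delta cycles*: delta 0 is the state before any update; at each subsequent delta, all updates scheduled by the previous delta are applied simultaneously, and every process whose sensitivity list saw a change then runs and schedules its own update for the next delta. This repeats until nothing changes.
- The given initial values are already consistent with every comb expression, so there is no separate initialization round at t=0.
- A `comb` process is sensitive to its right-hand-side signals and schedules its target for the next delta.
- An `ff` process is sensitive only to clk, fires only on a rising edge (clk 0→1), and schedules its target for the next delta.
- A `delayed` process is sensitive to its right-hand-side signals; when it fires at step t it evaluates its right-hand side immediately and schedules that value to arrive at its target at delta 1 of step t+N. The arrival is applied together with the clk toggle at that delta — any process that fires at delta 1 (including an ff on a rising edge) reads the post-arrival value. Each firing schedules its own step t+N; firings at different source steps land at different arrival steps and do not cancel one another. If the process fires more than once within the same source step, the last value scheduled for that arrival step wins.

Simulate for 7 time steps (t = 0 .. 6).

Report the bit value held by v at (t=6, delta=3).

t=0 Δ0: q=1 r=1 v=1 clk=0 x=1 y=1 u=0
  Δ1: clk:0→1
  Δ2: v:1→0
  Δ3: r:1→0
  Δ4: u:0→1
  (4Δ to stable)
t=1 Δ0: q=1 r=0 v=0 clk=1 x=1 y=1 u=1
  Δ1: clk:1→0
  (1Δ to stable)
t=2 Δ0: q=1 r=0 v=0 clk=0 x=1 y=1 u=1
  Δ1: clk:0→1
  Δ2: v:0→1
  Δ3: r:0→1
  Δ4: u:1→0
  (4Δ to stable)
t=3 Δ0: q=1 r=1 v=1 clk=1 x=1 y=1 u=0
  Δ1: clk:1→0
  (1Δ to stable)
t=4 Δ0: q=1 r=1 v=1 clk=0 x=1 y=1 u=0
  Δ1: clk:0→1
  Δ2: v:1→0
  Δ3: r:1→0
  Δ4: u:0→1
  (4Δ to stable)
t=5 Δ0: q=1 r=0 v=0 clk=1 x=1 y=1 u=1
  Δ1: clk:1→0
  (1Δ to stable)
t=6 Δ0: q=1 r=0 v=0 clk=0 x=1 y=1 u=1
  Δ1: clk:0→1
  Δ2: v:0→1
  Δ3: r:0→1
  Δ4: u:1→0
  (4Δ to stable)

1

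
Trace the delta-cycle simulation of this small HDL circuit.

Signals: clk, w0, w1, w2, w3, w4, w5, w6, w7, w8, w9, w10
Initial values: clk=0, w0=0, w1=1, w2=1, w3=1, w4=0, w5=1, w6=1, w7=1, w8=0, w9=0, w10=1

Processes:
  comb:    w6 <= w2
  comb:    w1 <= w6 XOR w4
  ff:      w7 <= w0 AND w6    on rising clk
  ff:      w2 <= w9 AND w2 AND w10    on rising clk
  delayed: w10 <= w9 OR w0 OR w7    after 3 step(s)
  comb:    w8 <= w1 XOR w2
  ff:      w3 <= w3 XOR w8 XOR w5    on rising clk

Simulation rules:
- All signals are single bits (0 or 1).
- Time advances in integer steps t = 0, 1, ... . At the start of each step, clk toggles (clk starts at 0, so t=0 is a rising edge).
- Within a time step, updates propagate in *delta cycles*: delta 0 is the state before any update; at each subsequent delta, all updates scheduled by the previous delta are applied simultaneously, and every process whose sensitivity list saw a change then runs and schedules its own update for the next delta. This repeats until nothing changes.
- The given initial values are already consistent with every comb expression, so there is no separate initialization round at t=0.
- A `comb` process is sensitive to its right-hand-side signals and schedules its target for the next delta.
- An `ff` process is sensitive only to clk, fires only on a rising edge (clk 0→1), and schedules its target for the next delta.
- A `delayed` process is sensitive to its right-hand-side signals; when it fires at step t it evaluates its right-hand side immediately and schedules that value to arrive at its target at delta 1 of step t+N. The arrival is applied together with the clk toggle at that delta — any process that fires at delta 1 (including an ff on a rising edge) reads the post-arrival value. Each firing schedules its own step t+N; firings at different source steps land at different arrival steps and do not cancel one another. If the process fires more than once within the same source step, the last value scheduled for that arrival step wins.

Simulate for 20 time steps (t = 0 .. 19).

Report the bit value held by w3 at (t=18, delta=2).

1

t0.Δ0 w2=1 w4=0 w6=1 w10=1 w7=1 w3=1 w0=0 w1=1 w8=0 w9=0 w5=1 clk=0
t0.Δ1 w2=1 w4=0 w6=1 w10=1 w7=1 w3=1 w0=0 w1=1 w8=0 w9=0 w5=1 clk=1
t0.Δ2 w2=0 w4=0 w6=1 w10=1 w7=0 w3=0 w0=0 w1=1 w8=0 w9=0 w5=1 clk=1
t0.Δ3 w2=0 w4=0 w6=0 w10=1 w7=0 w3=0 w0=0 w1=1 w8=1 w9=0 w5=1 clk=1
t0.Δ4 w2=0 w4=0 w6=0 w10=1 w7=0 w3=0 w0=0 w1=0 w8=1 w9=0 w5=1 clk=1
t0.Δ5 w2=0 w4=0 w6=0 w10=1 w7=0 w3=0 w0=0 w1=0 w8=0 w9=0 w5=1 clk=1
t1.Δ0 w2=0 w4=0 w6=0 w10=1 w7=0 w3=0 w0=0 w1=0 w8=0 w9=0 w5=1 clk=1
t1.Δ1 w2=0 w4=0 w6=0 w10=1 w7=0 w3=0 w0=0 w1=0 w8=0 w9=0 w5=1 clk=0
t2.Δ0 w2=0 w4=0 w6=0 w10=1 w7=0 w3=0 w0=0 w1=0 w8=0 w9=0 w5=1 clk=0
t2.Δ1 w2=0 w4=0 w6=0 w10=1 w7=0 w3=0 w0=0 w1=0 w8=0 w9=0 w5=1 clk=1
t2.Δ2 w2=0 w4=0 w6=0 w10=1 w7=0 w3=1 w0=0 w1=0 w8=0 w9=0 w5=1 clk=1
t3.Δ0 w2=0 w4=0 w6=0 w10=1 w7=0 w3=1 w0=0 w1=0 w8=0 w9=0 w5=1 clk=1
t3.Δ1 w2=0 w4=0 w6=0 w10=0 w7=0 w3=1 w0=0 w1=0 w8=0 w9=0 w5=1 clk=0
t4.Δ0 w2=0 w4=0 w6=0 w10=0 w7=0 w3=1 w0=0 w1=0 w8=0 w9=0 w5=1 clk=0
t4.Δ1 w2=0 w4=0 w6=0 w10=0 w7=0 w3=1 w0=0 w1=0 w8=0 w9=0 w5=1 clk=1
t4.Δ2 w2=0 w4=0 w6=0 w10=0 w7=0 w3=0 w0=0 w1=0 w8=0 w9=0 w5=1 clk=1
t5.Δ0 w2=0 w4=0 w6=0 w10=0 w7=0 w3=0 w0=0 w1=0 w8=0 w9=0 w5=1 clk=1
t5.Δ1 w2=0 w4=0 w6=0 w10=0 w7=0 w3=0 w0=0 w1=0 w8=0 w9=0 w5=1 clk=0
t6.Δ0 w2=0 w4=0 w6=0 w10=0 w7=0 w3=0 w0=0 w1=0 w8=0 w9=0 w5=1 clk=0
t6.Δ1 w2=0 w4=0 w6=0 w10=0 w7=0 w3=0 w0=0 w1=0 w8=0 w9=0 w5=1 clk=1
t6.Δ2 w2=0 w4=0 w6=0 w10=0 w7=0 w3=1 w0=0 w1=0 w8=0 w9=0 w5=1 clk=1
t7.Δ0 w2=0 w4=0 w6=0 w10=0 w7=0 w3=1 w0=0 w1=0 w8=0 w9=0 w5=1 clk=1
t7.Δ1 w2=0 w4=0 w6=0 w10=0 w7=0 w3=1 w0=0 w1=0 w8=0 w9=0 w5=1 clk=0
t8.Δ0 w2=0 w4=0 w6=0 w10=0 w7=0 w3=1 w0=0 w1=0 w8=0 w9=0 w5=1 clk=0
t8.Δ1 w2=0 w4=0 w6=0 w10=0 w7=0 w3=1 w0=0 w1=0 w8=0 w9=0 w5=1 clk=1
t8.Δ2 w2=0 w4=0 w6=0 w10=0 w7=0 w3=0 w0=0 w1=0 w8=0 w9=0 w5=1 clk=1
t9.Δ0 w2=0 w4=0 w6=0 w10=0 w7=0 w3=0 w0=0 w1=0 w8=0 w9=0 w5=1 clk=1
t9.Δ1 w2=0 w4=0 w6=0 w10=0 w7=0 w3=0 w0=0 w1=0 w8=0 w9=0 w5=1 clk=0
t10.Δ0 w2=0 w4=0 w6=0 w10=0 w7=0 w3=0 w0=0 w1=0 w8=0 w9=0 w5=1 clk=0
t10.Δ1 w2=0 w4=0 w6=0 w10=0 w7=0 w3=0 w0=0 w1=0 w8=0 w9=0 w5=1 clk=1
t10.Δ2 w2=0 w4=0 w6=0 w10=0 w7=0 w3=1 w0=0 w1=0 w8=0 w9=0 w5=1 clk=1
t11.Δ0 w2=0 w4=0 w6=0 w10=0 w7=0 w3=1 w0=0 w1=0 w8=0 w9=0 w5=1 clk=1
t11.Δ1 w2=0 w4=0 w6=0 w10=0 w7=0 w3=1 w0=0 w1=0 w8=0 w9=0 w5=1 clk=0
t12.Δ0 w2=0 w4=0 w6=0 w10=0 w7=0 w3=1 w0=0 w1=0 w8=0 w9=0 w5=1 clk=0
t12.Δ1 w2=0 w4=0 w6=0 w10=0 w7=0 w3=1 w0=0 w1=0 w8=0 w9=0 w5=1 clk=1
t12.Δ2 w2=0 w4=0 w6=0 w10=0 w7=0 w3=0 w0=0 w1=0 w8=0 w9=0 w5=1 clk=1
t13.Δ0 w2=0 w4=0 w6=0 w10=0 w7=0 w3=0 w0=0 w1=0 w8=0 w9=0 w5=1 clk=1
t13.Δ1 w2=0 w4=0 w6=0 w10=0 w7=0 w3=0 w0=0 w1=0 w8=0 w9=0 w5=1 clk=0
t14.Δ0 w2=0 w4=0 w6=0 w10=0 w7=0 w3=0 w0=0 w1=0 w8=0 w9=0 w5=1 clk=0
t14.Δ1 w2=0 w4=0 w6=0 w10=0 w7=0 w3=0 w0=0 w1=0 w8=0 w9=0 w5=1 clk=1
t14.Δ2 w2=0 w4=0 w6=0 w10=0 w7=0 w3=1 w0=0 w1=0 w8=0 w9=0 w5=1 clk=1
t15.Δ0 w2=0 w4=0 w6=0 w10=0 w7=0 w3=1 w0=0 w1=0 w8=0 w9=0 w5=1 clk=1
t15.Δ1 w2=0 w4=0 w6=0 w10=0 w7=0 w3=1 w0=0 w1=0 w8=0 w9=0 w5=1 clk=0
t16.Δ0 w2=0 w4=0 w6=0 w10=0 w7=0 w3=1 w0=0 w1=0 w8=0 w9=0 w5=1 clk=0
t16.Δ1 w2=0 w4=0 w6=0 w10=0 w7=0 w3=1 w0=0 w1=0 w8=0 w9=0 w5=1 clk=1
t16.Δ2 w2=0 w4=0 w6=0 w10=0 w7=0 w3=0 w0=0 w1=0 w8=0 w9=0 w5=1 clk=1
t17.Δ0 w2=0 w4=0 w6=0 w10=0 w7=0 w3=0 w0=0 w1=0 w8=0 w9=0 w5=1 clk=1
t17.Δ1 w2=0 w4=0 w6=0 w10=0 w7=0 w3=0 w0=0 w1=0 w8=0 w9=0 w5=1 clk=0
t18.Δ0 w2=0 w4=0 w6=0 w10=0 w7=0 w3=0 w0=0 w1=0 w8=0 w9=0 w5=1 clk=0
t18.Δ1 w2=0 w4=0 w6=0 w10=0 w7=0 w3=0 w0=0 w1=0 w8=0 w9=0 w5=1 clk=1
t18.Δ2 w2=0 w4=0 w6=0 w10=0 w7=0 w3=1 w0=0 w1=0 w8=0 w9=0 w5=1 clk=1
t19.Δ0 w2=0 w4=0 w6=0 w10=0 w7=0 w3=1 w0=0 w1=0 w8=0 w9=0 w5=1 clk=1
t19.Δ1 w2=0 w4=0 w6=0 w10=0 w7=0 w3=1 w0=0 w1=0 w8=0 w9=0 w5=1 clk=0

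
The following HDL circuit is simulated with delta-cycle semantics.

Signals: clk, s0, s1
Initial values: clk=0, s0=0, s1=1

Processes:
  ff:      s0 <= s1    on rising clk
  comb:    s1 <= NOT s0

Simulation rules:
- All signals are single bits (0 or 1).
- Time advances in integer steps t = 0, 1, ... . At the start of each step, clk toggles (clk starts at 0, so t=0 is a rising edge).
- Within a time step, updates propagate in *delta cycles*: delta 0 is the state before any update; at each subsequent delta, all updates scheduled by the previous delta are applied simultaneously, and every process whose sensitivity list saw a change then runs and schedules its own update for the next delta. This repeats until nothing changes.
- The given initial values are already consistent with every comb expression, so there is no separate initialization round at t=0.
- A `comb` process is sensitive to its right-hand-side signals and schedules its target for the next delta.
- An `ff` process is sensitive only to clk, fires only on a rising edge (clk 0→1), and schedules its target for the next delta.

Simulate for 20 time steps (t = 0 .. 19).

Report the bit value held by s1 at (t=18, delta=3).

1

[bits: s0,s1,clk]
t=0: Δ0=010 Δ1=011 Δ2=111 Δ3=101 | 3Δ
t=1: Δ0=101 Δ1=100 | 1Δ
t=2: Δ0=100 Δ1=101 Δ2=001 Δ3=011 | 3Δ
t=3: Δ0=011 Δ1=010 | 1Δ
t=4: Δ0=010 Δ1=011 Δ2=111 Δ3=101 | 3Δ
t=5: Δ0=101 Δ1=100 | 1Δ
t=6: Δ0=100 Δ1=101 Δ2=001 Δ3=011 | 3Δ
t=7: Δ0=011 Δ1=010 | 1Δ
t=8: Δ0=010 Δ1=011 Δ2=111 Δ3=101 | 3Δ
t=9: Δ0=101 Δ1=100 | 1Δ
t=10: Δ0=100 Δ1=101 Δ2=001 Δ3=011 | 3Δ
t=11: Δ0=011 Δ1=010 | 1Δ
t=12: Δ0=010 Δ1=011 Δ2=111 Δ3=101 | 3Δ
t=13: Δ0=101 Δ1=100 | 1Δ
t=14: Δ0=100 Δ1=101 Δ2=001 Δ3=011 | 3Δ
t=15: Δ0=011 Δ1=010 | 1Δ
t=16: Δ0=010 Δ1=011 Δ2=111 Δ3=101 | 3Δ
t=17: Δ0=101 Δ1=100 | 1Δ
t=18: Δ0=100 Δ1=101 Δ2=001 Δ3=011 | 3Δ
t=19: Δ0=011 Δ1=010 | 1Δ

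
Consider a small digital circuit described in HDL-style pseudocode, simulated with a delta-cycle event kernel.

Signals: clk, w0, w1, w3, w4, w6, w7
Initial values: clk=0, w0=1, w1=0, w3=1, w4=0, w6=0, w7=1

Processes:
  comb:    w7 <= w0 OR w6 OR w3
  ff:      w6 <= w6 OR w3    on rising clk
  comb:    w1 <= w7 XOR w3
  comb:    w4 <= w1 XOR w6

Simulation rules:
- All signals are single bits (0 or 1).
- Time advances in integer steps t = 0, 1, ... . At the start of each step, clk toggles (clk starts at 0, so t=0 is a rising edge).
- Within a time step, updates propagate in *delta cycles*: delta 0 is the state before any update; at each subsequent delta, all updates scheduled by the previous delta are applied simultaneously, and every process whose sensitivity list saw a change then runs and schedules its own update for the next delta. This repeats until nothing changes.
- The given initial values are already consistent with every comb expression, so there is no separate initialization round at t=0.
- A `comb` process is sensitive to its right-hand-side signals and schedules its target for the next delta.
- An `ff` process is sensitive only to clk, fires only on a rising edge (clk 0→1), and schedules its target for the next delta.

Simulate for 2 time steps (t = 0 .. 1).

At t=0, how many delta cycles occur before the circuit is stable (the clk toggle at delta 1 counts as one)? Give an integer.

[bits: clk,w4,w1,w0,w6,w7,w3]
t=0: Δ0=0001011 Δ1=1001011 Δ2=1001111 Δ3=1101111 | 3Δ
t=1: Δ0=1101111 Δ1=0101111 | 1Δ

3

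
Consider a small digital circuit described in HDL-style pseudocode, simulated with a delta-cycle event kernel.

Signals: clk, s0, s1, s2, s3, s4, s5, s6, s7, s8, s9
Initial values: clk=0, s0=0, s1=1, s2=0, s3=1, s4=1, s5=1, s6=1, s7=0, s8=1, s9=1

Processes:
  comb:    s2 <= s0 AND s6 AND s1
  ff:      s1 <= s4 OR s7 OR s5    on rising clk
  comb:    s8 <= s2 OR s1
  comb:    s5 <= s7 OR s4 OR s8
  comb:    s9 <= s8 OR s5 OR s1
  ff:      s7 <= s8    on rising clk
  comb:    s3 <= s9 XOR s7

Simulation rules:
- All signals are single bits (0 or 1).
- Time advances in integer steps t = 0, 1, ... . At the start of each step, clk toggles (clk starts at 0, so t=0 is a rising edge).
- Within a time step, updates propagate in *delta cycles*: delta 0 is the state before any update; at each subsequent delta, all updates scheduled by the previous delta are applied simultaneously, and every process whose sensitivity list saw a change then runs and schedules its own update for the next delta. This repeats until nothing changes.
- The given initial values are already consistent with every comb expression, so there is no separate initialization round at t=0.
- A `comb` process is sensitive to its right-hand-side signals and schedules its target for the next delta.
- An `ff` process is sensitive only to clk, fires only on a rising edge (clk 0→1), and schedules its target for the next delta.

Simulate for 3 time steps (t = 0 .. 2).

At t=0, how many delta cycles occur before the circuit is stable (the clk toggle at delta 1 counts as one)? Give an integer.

3

t=0 Δ0: s6=1 s2=0 s5=1 s3=1 clk=0 s0=0 s4=1 s8=1 s7=0 s9=1 s1=1
  Δ1: clk:0→1
  Δ2: s7:0→1
  Δ3: s3:1→0
  (3Δ to stable)
t=1 Δ0: s6=1 s2=0 s5=1 s3=0 clk=1 s0=0 s4=1 s8=1 s7=1 s9=1 s1=1
  Δ1: clk:1→0
  (1Δ to stable)
t=2 Δ0: s6=1 s2=0 s5=1 s3=0 clk=0 s0=0 s4=1 s8=1 s7=1 s9=1 s1=1
  Δ1: clk:0→1
  (1Δ to stable)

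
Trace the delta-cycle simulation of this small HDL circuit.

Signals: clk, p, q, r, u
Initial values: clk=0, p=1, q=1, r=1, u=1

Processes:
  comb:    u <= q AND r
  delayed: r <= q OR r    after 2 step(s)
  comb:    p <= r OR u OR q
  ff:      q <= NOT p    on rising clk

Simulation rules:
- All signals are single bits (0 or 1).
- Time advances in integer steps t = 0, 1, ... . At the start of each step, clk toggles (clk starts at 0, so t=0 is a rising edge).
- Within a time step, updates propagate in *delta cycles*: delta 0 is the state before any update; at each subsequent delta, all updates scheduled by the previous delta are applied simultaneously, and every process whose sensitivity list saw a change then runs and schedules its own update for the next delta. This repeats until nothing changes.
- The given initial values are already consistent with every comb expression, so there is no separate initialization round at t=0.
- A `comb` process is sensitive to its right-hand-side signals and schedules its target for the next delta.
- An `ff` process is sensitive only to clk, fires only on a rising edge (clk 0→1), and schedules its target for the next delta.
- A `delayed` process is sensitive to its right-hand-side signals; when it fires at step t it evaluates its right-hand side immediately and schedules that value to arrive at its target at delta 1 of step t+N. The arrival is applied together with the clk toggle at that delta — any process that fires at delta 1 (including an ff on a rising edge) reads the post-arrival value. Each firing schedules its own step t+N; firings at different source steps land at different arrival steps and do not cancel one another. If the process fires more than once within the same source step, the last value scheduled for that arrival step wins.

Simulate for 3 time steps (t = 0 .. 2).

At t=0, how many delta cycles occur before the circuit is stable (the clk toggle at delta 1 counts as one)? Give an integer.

3

t0.Δ0 u=1 q=1 r=1 clk=0 p=1
t0.Δ1 u=1 q=1 r=1 clk=1 p=1
t0.Δ2 u=1 q=0 r=1 clk=1 p=1
t0.Δ3 u=0 q=0 r=1 clk=1 p=1
t1.Δ0 u=0 q=0 r=1 clk=1 p=1
t1.Δ1 u=0 q=0 r=1 clk=0 p=1
t2.Δ0 u=0 q=0 r=1 clk=0 p=1
t2.Δ1 u=0 q=0 r=1 clk=1 p=1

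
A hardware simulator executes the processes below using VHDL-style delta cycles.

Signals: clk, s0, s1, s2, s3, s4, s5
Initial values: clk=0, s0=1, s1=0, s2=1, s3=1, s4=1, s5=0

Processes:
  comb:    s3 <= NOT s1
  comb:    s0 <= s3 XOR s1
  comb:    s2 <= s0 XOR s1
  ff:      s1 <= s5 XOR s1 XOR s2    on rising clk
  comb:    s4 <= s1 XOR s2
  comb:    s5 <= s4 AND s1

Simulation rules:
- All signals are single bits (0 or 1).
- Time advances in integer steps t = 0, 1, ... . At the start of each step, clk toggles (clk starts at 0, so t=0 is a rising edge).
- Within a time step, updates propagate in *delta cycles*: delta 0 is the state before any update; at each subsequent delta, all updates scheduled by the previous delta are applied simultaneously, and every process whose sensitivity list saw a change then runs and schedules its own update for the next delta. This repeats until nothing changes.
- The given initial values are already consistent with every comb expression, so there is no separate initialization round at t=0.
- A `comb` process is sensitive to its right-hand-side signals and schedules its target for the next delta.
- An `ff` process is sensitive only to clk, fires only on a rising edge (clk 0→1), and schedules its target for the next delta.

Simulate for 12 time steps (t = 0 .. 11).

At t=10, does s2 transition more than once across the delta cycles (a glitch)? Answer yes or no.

yes

[bits: s5,s1,s2,clk,s0,s3,s4]
t=0: Δ0=0010111 Δ1=0011111 Δ2=0111111 Δ3=1101000 Δ4=0111101 Δ5=1101100 Δ6=0101101 Δ7=1101101 | 7Δ
t=1: Δ0=1101101 Δ1=1100101 | 1Δ
t=2: Δ0=1100101 Δ1=1101101 Δ2=1001101 Δ3=0011010 Δ4=0001111 Δ5=0011110 Δ6=0011111 | 6Δ
t=3: Δ0=0011111 Δ1=0010111 | 1Δ
t=4: Δ0=0010111 Δ1=0011111 Δ2=0111111 Δ3=1101000 Δ4=0111101 Δ5=1101100 Δ6=0101101 Δ7=1101101 | 7Δ
t=5: Δ0=1101101 Δ1=1100101 | 1Δ
t=6: Δ0=1100101 Δ1=1101101 Δ2=1001101 Δ3=0011010 Δ4=0001111 Δ5=0011110 Δ6=0011111 | 6Δ
t=7: Δ0=0011111 Δ1=0010111 | 1Δ
t=8: Δ0=0010111 Δ1=0011111 Δ2=0111111 Δ3=1101000 Δ4=0111101 Δ5=1101100 Δ6=0101101 Δ7=1101101 | 7Δ
t=9: Δ0=1101101 Δ1=1100101 | 1Δ
t=10: Δ0=1100101 Δ1=1101101 Δ2=1001101 Δ3=0011010 Δ4=0001111 Δ5=0011110 Δ6=0011111 | 6Δ
t=11: Δ0=0011111 Δ1=0010111 | 1Δ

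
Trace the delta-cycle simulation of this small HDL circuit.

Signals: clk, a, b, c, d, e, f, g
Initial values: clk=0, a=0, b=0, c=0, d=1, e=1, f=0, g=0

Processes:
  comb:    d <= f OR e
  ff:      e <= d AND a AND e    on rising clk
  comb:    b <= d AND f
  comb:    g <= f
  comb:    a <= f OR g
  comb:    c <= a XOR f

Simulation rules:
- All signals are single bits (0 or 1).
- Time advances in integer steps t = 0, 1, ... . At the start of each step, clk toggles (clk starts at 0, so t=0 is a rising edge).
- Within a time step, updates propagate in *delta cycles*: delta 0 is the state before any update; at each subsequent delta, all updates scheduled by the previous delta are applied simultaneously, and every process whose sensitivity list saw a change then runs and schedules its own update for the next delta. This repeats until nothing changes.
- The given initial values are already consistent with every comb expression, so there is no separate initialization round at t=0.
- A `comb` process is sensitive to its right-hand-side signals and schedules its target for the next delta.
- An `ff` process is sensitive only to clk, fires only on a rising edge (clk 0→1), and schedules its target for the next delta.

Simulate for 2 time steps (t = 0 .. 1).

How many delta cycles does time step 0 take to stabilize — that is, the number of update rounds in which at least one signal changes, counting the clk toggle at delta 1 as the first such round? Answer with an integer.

3

[bits: c,g,e,d,b,clk,f,a]
t=0: Δ0=00110000 Δ1=00110100 Δ2=00010100 Δ3=00000100 | 3Δ
t=1: Δ0=00000100 Δ1=00000000 | 1Δ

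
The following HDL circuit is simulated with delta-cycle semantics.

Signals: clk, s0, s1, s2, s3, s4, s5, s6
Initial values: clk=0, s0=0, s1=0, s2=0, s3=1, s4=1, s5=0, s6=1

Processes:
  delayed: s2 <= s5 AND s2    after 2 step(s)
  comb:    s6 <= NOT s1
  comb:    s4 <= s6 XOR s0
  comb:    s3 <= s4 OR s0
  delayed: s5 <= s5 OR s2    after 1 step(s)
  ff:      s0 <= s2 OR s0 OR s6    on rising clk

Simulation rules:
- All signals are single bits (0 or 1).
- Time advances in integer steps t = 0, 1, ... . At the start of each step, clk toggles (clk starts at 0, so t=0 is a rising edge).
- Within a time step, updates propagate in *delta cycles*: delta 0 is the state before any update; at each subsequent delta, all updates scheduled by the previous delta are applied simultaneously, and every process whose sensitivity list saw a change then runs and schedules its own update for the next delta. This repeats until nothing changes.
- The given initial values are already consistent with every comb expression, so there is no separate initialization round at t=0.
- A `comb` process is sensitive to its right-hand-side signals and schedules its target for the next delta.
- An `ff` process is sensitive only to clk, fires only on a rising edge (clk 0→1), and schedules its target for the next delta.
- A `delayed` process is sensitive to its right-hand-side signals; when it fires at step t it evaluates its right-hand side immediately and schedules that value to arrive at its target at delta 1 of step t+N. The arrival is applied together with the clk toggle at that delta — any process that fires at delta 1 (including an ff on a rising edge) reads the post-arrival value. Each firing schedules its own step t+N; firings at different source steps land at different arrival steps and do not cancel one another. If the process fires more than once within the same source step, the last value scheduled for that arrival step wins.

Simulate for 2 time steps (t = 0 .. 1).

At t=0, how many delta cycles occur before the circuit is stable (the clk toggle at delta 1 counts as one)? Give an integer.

t=0 Δ0: s0=0 s4=1 s6=1 s5=0 s1=0 s2=0 clk=0 s3=1
  Δ1: clk:0→1
  Δ2: s0:0→1
  Δ3: s4:1→0
  (3Δ to stable)
t=1 Δ0: s0=1 s4=0 s6=1 s5=0 s1=0 s2=0 clk=1 s3=1
  Δ1: clk:1→0
  (1Δ to stable)

3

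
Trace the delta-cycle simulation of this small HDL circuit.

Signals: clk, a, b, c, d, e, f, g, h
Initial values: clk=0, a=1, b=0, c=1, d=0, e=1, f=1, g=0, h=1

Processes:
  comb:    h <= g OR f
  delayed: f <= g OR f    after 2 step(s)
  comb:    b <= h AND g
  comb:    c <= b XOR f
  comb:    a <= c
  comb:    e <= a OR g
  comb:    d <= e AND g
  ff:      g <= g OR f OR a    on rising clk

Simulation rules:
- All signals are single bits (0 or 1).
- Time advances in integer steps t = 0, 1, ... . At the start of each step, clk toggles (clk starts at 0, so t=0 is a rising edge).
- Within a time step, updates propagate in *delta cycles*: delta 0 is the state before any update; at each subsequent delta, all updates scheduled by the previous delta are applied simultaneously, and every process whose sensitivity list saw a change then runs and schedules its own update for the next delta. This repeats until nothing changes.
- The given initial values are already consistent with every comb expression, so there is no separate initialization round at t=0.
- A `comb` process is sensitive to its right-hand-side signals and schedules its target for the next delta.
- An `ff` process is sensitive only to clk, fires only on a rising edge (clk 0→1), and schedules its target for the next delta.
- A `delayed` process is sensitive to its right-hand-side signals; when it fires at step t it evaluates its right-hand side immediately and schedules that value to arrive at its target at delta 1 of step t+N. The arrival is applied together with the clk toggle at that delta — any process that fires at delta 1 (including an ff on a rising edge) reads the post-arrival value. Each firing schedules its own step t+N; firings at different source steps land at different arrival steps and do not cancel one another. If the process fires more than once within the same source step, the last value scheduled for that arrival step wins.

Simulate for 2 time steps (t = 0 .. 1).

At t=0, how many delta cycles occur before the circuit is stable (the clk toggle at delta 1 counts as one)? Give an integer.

[bits: g,c,f,clk,a,e,h,d,b]
t=0: Δ0=011011100 Δ1=011111100 Δ2=111111100 Δ3=111111111 Δ4=101111111 Δ5=101101111 | 5Δ
t=1: Δ0=101101111 Δ1=101001111 | 1Δ

5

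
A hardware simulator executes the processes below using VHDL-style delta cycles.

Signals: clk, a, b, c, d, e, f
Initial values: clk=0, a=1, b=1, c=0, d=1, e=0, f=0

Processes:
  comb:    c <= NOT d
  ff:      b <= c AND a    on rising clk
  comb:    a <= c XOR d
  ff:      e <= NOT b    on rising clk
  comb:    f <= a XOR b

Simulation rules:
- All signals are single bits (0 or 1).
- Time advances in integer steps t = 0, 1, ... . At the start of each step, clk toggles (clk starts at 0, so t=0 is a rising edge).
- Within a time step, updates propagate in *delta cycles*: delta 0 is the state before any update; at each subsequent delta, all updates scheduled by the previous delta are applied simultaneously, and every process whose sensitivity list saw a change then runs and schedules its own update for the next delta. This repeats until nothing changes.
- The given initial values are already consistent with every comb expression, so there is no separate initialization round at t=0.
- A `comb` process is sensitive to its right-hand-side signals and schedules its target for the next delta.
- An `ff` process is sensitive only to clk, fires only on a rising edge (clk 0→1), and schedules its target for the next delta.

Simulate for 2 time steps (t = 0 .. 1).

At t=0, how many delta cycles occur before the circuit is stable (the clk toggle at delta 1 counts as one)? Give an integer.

3

[bits: clk,d,f,a,b,c,e]
t=0: Δ0=0101100 Δ1=1101100 Δ2=1101000 Δ3=1111000 | 3Δ
t=1: Δ0=1111000 Δ1=0111000 | 1Δ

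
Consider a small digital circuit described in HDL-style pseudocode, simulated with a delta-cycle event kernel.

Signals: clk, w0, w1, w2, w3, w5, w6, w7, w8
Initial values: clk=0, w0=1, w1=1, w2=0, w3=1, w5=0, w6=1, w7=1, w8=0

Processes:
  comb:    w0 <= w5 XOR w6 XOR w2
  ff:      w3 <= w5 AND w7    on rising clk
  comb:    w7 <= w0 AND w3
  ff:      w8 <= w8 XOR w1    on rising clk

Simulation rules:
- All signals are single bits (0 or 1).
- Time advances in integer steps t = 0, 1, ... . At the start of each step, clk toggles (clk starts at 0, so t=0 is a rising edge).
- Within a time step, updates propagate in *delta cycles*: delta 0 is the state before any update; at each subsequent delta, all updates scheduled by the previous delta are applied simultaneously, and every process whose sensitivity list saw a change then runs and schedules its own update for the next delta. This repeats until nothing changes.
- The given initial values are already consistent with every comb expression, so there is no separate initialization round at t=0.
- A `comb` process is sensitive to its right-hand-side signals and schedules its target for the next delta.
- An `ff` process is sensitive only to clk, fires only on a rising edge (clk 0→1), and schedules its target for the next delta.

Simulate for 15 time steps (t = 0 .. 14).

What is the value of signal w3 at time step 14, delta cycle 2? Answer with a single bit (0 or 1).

0

t=0 Δ0: w2=0 w3=1 w1=1 clk=0 w7=1 w8=0 w5=0 w0=1 w6=1
  Δ1: clk:0→1
  Δ2: w3:1→0, w8:0→1
  Δ3: w7:1→0
  (3Δ to stable)
t=1 Δ0: w2=0 w3=0 w1=1 clk=1 w7=0 w8=1 w5=0 w0=1 w6=1
  Δ1: clk:1→0
  (1Δ to stable)
t=2 Δ0: w2=0 w3=0 w1=1 clk=0 w7=0 w8=1 w5=0 w0=1 w6=1
  Δ1: clk:0→1
  Δ2: w8:1→0
  (2Δ to stable)
t=3 Δ0: w2=0 w3=0 w1=1 clk=1 w7=0 w8=0 w5=0 w0=1 w6=1
  Δ1: clk:1→0
  (1Δ to stable)
t=4 Δ0: w2=0 w3=0 w1=1 clk=0 w7=0 w8=0 w5=0 w0=1 w6=1
  Δ1: clk:0→1
  Δ2: w8:0→1
  (2Δ to stable)
t=5 Δ0: w2=0 w3=0 w1=1 clk=1 w7=0 w8=1 w5=0 w0=1 w6=1
  Δ1: clk:1→0
  (1Δ to stable)
t=6 Δ0: w2=0 w3=0 w1=1 clk=0 w7=0 w8=1 w5=0 w0=1 w6=1
  Δ1: clk:0→1
  Δ2: w8:1→0
  (2Δ to stable)
t=7 Δ0: w2=0 w3=0 w1=1 clk=1 w7=0 w8=0 w5=0 w0=1 w6=1
  Δ1: clk:1→0
  (1Δ to stable)
t=8 Δ0: w2=0 w3=0 w1=1 clk=0 w7=0 w8=0 w5=0 w0=1 w6=1
  Δ1: clk:0→1
  Δ2: w8:0→1
  (2Δ to stable)
t=9 Δ0: w2=0 w3=0 w1=1 clk=1 w7=0 w8=1 w5=0 w0=1 w6=1
  Δ1: clk:1→0
  (1Δ to stable)
t=10 Δ0: w2=0 w3=0 w1=1 clk=0 w7=0 w8=1 w5=0 w0=1 w6=1
  Δ1: clk:0→1
  Δ2: w8:1→0
  (2Δ to stable)
t=11 Δ0: w2=0 w3=0 w1=1 clk=1 w7=0 w8=0 w5=0 w0=1 w6=1
  Δ1: clk:1→0
  (1Δ to stable)
t=12 Δ0: w2=0 w3=0 w1=1 clk=0 w7=0 w8=0 w5=0 w0=1 w6=1
  Δ1: clk:0→1
  Δ2: w8:0→1
  (2Δ to stable)
t=13 Δ0: w2=0 w3=0 w1=1 clk=1 w7=0 w8=1 w5=0 w0=1 w6=1
  Δ1: clk:1→0
  (1Δ to stable)
t=14 Δ0: w2=0 w3=0 w1=1 clk=0 w7=0 w8=1 w5=0 w0=1 w6=1
  Δ1: clk:0→1
  Δ2: w8:1→0
  (2Δ to stable)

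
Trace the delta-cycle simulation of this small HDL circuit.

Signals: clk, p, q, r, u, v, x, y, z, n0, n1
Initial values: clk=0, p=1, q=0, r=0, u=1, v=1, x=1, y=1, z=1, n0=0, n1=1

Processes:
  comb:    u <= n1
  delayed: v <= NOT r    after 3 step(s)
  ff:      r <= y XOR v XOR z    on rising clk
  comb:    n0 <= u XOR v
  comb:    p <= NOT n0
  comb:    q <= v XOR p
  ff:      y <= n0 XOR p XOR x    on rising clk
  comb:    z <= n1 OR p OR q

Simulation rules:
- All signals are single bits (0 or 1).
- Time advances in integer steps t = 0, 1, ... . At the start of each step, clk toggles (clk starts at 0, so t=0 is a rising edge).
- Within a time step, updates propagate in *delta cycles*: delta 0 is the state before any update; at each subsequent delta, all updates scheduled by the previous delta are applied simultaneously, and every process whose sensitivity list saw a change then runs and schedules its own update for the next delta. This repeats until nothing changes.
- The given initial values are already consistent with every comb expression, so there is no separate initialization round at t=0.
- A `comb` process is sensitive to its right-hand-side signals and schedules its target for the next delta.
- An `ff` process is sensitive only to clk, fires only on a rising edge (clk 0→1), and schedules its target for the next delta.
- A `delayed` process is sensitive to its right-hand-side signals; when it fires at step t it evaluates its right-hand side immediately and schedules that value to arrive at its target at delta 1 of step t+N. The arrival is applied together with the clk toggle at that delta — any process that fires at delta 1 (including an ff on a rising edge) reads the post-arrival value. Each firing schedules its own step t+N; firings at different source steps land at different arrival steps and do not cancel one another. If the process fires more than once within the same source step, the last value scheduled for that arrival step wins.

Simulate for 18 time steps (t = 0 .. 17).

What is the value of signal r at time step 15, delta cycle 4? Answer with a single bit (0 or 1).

0

t=0 Δ0: p=1 clk=0 z=1 n0=0 u=1 r=0 n1=1 y=1 v=1 x=1 q=0
  Δ1: clk:0→1
  Δ2: r:0→1, y:1→0
  (2Δ to stable)
t=1 Δ0: p=1 clk=1 z=1 n0=0 u=1 r=1 n1=1 y=0 v=1 x=1 q=0
  Δ1: clk:1→0
  (1Δ to stable)
t=2 Δ0: p=1 clk=0 z=1 n0=0 u=1 r=1 n1=1 y=0 v=1 x=1 q=0
  Δ1: clk:0→1
  Δ2: r:1→0
  (2Δ to stable)
t=3 Δ0: p=1 clk=1 z=1 n0=0 u=1 r=0 n1=1 y=0 v=1 x=1 q=0
  Δ1: clk:1→0, v:1→0
  Δ2: n0:0→1, q:0→1
  Δ3: p:1→0
  Δ4: q:1→0
  (4Δ to stable)
t=4 Δ0: p=0 clk=0 z=1 n0=1 u=1 r=0 n1=1 y=0 v=0 x=1 q=0
  Δ1: clk:0→1
  Δ2: r:0→1
  (2Δ to stable)
t=5 Δ0: p=0 clk=1 z=1 n0=1 u=1 r=1 n1=1 y=0 v=0 x=1 q=0
  Δ1: clk:1→0, v:0→1
  Δ2: n0:1→0, q:0→1
  Δ3: p:0→1
  Δ4: q:1→0
  (4Δ to stable)
t=6 Δ0: p=1 clk=0 z=1 n0=0 u=1 r=1 n1=1 y=0 v=1 x=1 q=0
  Δ1: clk:0→1
  Δ2: r:1→0
  (2Δ to stable)
t=7 Δ0: p=1 clk=1 z=1 n0=0 u=1 r=0 n1=1 y=0 v=1 x=1 q=0
  Δ1: clk:1→0, v:1→0
  Δ2: n0:0→1, q:0→1
  Δ3: p:1→0
  Δ4: q:1→0
  (4Δ to stable)
t=8 Δ0: p=0 clk=0 z=1 n0=1 u=1 r=0 n1=1 y=0 v=0 x=1 q=0
  Δ1: clk:0→1
  Δ2: r:0→1
  (2Δ to stable)
t=9 Δ0: p=0 clk=1 z=1 n0=1 u=1 r=1 n1=1 y=0 v=0 x=1 q=0
  Δ1: clk:1→0, v:0→1
  Δ2: n0:1→0, q:0→1
  Δ3: p:0→1
  Δ4: q:1→0
  (4Δ to stable)
t=10 Δ0: p=1 clk=0 z=1 n0=0 u=1 r=1 n1=1 y=0 v=1 x=1 q=0
  Δ1: clk:0→1
  Δ2: r:1→0
  (2Δ to stable)
t=11 Δ0: p=1 clk=1 z=1 n0=0 u=1 r=0 n1=1 y=0 v=1 x=1 q=0
  Δ1: clk:1→0, v:1→0
  Δ2: n0:0→1, q:0→1
  Δ3: p:1→0
  Δ4: q:1→0
  (4Δ to stable)
t=12 Δ0: p=0 clk=0 z=1 n0=1 u=1 r=0 n1=1 y=0 v=0 x=1 q=0
  Δ1: clk:0→1
  Δ2: r:0→1
  (2Δ to stable)
t=13 Δ0: p=0 clk=1 z=1 n0=1 u=1 r=1 n1=1 y=0 v=0 x=1 q=0
  Δ1: clk:1→0, v:0→1
  Δ2: n0:1→0, q:0→1
  Δ3: p:0→1
  Δ4: q:1→0
  (4Δ to stable)
t=14 Δ0: p=1 clk=0 z=1 n0=0 u=1 r=1 n1=1 y=0 v=1 x=1 q=0
  Δ1: clk:0→1
  Δ2: r:1→0
  (2Δ to stable)
t=15 Δ0: p=1 clk=1 z=1 n0=0 u=1 r=0 n1=1 y=0 v=1 x=1 q=0
  Δ1: clk:1→0, v:1→0
  Δ2: n0:0→1, q:0→1
  Δ3: p:1→0
  Δ4: q:1→0
  (4Δ to stable)
t=16 Δ0: p=0 clk=0 z=1 n0=1 u=1 r=0 n1=1 y=0 v=0 x=1 q=0
  Δ1: clk:0→1
  Δ2: r:0→1
  (2Δ to stable)
t=17 Δ0: p=0 clk=1 z=1 n0=1 u=1 r=1 n1=1 y=0 v=0 x=1 q=0
  Δ1: clk:1→0, v:0→1
  Δ2: n0:1→0, q:0→1
  Δ3: p:0→1
  Δ4: q:1→0
  (4Δ to stable)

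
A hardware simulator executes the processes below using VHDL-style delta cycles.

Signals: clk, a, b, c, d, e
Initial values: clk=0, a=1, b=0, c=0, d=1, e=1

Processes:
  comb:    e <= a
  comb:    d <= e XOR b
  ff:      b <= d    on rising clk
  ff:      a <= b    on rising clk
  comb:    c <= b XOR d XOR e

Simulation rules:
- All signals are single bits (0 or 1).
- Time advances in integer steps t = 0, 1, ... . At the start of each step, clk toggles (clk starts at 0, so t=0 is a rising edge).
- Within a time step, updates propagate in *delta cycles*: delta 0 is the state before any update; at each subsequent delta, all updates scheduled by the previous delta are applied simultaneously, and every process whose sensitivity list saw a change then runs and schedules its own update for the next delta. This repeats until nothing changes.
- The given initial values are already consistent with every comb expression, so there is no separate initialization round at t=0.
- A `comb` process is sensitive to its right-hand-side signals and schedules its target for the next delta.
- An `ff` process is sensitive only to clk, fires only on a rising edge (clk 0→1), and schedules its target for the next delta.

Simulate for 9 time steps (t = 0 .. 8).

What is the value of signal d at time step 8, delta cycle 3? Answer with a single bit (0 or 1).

[bits: clk,e,a,c,d,b]
t=0: Δ0=011010 Δ1=111010 Δ2=110011 Δ3=100101 Δ4=100111 Δ5=100011 | 5Δ
t=1: Δ0=100011 Δ1=000011 | 1Δ
t=2: Δ0=000011 Δ1=100011 Δ2=101011 Δ3=111011 Δ4=111101 Δ5=111001 | 5Δ
t=3: Δ0=111001 Δ1=011001 | 1Δ
t=4: Δ0=011001 Δ1=111001 Δ2=111000 Δ3=111110 Δ4=111010 | 4Δ
t=5: Δ0=111010 Δ1=011010 | 1Δ
t=6: Δ0=011010 Δ1=111010 Δ2=110011 Δ3=100101 Δ4=100111 Δ5=100011 | 5Δ
t=7: Δ0=100011 Δ1=000011 | 1Δ
t=8: Δ0=000011 Δ1=100011 Δ2=101011 Δ3=111011 Δ4=111101 Δ5=111001 | 5Δ

1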